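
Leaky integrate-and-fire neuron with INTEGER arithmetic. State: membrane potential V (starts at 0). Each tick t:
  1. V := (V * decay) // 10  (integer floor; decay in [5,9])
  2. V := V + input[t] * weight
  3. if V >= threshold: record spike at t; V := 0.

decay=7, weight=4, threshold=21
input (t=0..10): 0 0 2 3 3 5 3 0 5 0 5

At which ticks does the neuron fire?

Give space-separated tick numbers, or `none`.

Answer: 4 6 10

Derivation:
t=0: input=0 -> V=0
t=1: input=0 -> V=0
t=2: input=2 -> V=8
t=3: input=3 -> V=17
t=4: input=3 -> V=0 FIRE
t=5: input=5 -> V=20
t=6: input=3 -> V=0 FIRE
t=7: input=0 -> V=0
t=8: input=5 -> V=20
t=9: input=0 -> V=14
t=10: input=5 -> V=0 FIRE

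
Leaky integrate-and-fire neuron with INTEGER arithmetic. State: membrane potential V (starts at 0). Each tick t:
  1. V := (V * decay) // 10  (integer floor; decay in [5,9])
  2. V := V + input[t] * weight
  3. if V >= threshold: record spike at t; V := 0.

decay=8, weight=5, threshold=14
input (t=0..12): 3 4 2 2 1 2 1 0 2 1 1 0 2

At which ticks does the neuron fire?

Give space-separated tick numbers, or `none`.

Answer: 0 1 3 5 9

Derivation:
t=0: input=3 -> V=0 FIRE
t=1: input=4 -> V=0 FIRE
t=2: input=2 -> V=10
t=3: input=2 -> V=0 FIRE
t=4: input=1 -> V=5
t=5: input=2 -> V=0 FIRE
t=6: input=1 -> V=5
t=7: input=0 -> V=4
t=8: input=2 -> V=13
t=9: input=1 -> V=0 FIRE
t=10: input=1 -> V=5
t=11: input=0 -> V=4
t=12: input=2 -> V=13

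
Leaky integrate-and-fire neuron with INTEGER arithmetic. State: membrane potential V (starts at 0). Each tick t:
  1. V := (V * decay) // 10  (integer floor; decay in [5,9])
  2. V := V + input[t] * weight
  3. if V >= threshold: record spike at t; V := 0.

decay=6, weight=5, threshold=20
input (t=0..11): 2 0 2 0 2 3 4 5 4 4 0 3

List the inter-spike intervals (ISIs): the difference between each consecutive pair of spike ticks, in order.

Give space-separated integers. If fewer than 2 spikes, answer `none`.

t=0: input=2 -> V=10
t=1: input=0 -> V=6
t=2: input=2 -> V=13
t=3: input=0 -> V=7
t=4: input=2 -> V=14
t=5: input=3 -> V=0 FIRE
t=6: input=4 -> V=0 FIRE
t=7: input=5 -> V=0 FIRE
t=8: input=4 -> V=0 FIRE
t=9: input=4 -> V=0 FIRE
t=10: input=0 -> V=0
t=11: input=3 -> V=15

Answer: 1 1 1 1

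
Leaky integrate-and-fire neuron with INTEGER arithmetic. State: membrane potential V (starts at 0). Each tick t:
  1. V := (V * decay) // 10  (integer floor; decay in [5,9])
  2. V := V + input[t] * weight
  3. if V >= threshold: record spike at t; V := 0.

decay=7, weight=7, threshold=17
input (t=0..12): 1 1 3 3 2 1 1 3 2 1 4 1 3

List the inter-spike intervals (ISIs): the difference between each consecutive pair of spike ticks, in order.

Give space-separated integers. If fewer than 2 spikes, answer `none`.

Answer: 1 3 1 3 2

Derivation:
t=0: input=1 -> V=7
t=1: input=1 -> V=11
t=2: input=3 -> V=0 FIRE
t=3: input=3 -> V=0 FIRE
t=4: input=2 -> V=14
t=5: input=1 -> V=16
t=6: input=1 -> V=0 FIRE
t=7: input=3 -> V=0 FIRE
t=8: input=2 -> V=14
t=9: input=1 -> V=16
t=10: input=4 -> V=0 FIRE
t=11: input=1 -> V=7
t=12: input=3 -> V=0 FIRE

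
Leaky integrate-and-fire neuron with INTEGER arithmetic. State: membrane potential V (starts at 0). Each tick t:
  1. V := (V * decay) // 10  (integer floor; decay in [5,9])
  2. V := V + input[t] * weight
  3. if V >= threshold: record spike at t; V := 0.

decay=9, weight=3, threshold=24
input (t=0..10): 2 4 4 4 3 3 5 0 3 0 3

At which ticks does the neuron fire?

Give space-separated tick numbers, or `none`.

t=0: input=2 -> V=6
t=1: input=4 -> V=17
t=2: input=4 -> V=0 FIRE
t=3: input=4 -> V=12
t=4: input=3 -> V=19
t=5: input=3 -> V=0 FIRE
t=6: input=5 -> V=15
t=7: input=0 -> V=13
t=8: input=3 -> V=20
t=9: input=0 -> V=18
t=10: input=3 -> V=0 FIRE

Answer: 2 5 10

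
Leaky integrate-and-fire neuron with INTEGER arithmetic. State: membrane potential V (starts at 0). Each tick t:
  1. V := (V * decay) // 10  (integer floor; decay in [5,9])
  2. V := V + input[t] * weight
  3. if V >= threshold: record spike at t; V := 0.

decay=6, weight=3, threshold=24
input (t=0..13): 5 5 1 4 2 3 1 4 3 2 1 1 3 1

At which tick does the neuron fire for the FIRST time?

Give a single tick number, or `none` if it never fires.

Answer: 1

Derivation:
t=0: input=5 -> V=15
t=1: input=5 -> V=0 FIRE
t=2: input=1 -> V=3
t=3: input=4 -> V=13
t=4: input=2 -> V=13
t=5: input=3 -> V=16
t=6: input=1 -> V=12
t=7: input=4 -> V=19
t=8: input=3 -> V=20
t=9: input=2 -> V=18
t=10: input=1 -> V=13
t=11: input=1 -> V=10
t=12: input=3 -> V=15
t=13: input=1 -> V=12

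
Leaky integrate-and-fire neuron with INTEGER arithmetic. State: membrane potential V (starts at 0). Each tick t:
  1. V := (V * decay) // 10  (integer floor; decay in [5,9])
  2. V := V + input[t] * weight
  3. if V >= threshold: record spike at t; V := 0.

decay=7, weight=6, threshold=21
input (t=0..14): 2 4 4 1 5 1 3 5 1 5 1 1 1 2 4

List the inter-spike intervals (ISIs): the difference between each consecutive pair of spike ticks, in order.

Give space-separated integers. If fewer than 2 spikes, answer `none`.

Answer: 1 2 2 1 2 4 1

Derivation:
t=0: input=2 -> V=12
t=1: input=4 -> V=0 FIRE
t=2: input=4 -> V=0 FIRE
t=3: input=1 -> V=6
t=4: input=5 -> V=0 FIRE
t=5: input=1 -> V=6
t=6: input=3 -> V=0 FIRE
t=7: input=5 -> V=0 FIRE
t=8: input=1 -> V=6
t=9: input=5 -> V=0 FIRE
t=10: input=1 -> V=6
t=11: input=1 -> V=10
t=12: input=1 -> V=13
t=13: input=2 -> V=0 FIRE
t=14: input=4 -> V=0 FIRE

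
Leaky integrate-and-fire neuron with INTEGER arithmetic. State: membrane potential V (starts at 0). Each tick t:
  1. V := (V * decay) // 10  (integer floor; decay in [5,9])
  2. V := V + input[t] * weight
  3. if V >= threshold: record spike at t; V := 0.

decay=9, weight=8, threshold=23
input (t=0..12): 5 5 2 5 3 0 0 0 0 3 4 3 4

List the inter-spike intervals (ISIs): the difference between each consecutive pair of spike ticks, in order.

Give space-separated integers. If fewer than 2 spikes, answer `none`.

Answer: 1 2 1 5 1 1 1

Derivation:
t=0: input=5 -> V=0 FIRE
t=1: input=5 -> V=0 FIRE
t=2: input=2 -> V=16
t=3: input=5 -> V=0 FIRE
t=4: input=3 -> V=0 FIRE
t=5: input=0 -> V=0
t=6: input=0 -> V=0
t=7: input=0 -> V=0
t=8: input=0 -> V=0
t=9: input=3 -> V=0 FIRE
t=10: input=4 -> V=0 FIRE
t=11: input=3 -> V=0 FIRE
t=12: input=4 -> V=0 FIRE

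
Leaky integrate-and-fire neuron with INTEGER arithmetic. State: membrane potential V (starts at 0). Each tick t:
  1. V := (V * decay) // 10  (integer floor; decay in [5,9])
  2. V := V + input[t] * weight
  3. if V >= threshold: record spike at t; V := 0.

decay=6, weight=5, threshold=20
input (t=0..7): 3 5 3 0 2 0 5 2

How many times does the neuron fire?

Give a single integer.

Answer: 2

Derivation:
t=0: input=3 -> V=15
t=1: input=5 -> V=0 FIRE
t=2: input=3 -> V=15
t=3: input=0 -> V=9
t=4: input=2 -> V=15
t=5: input=0 -> V=9
t=6: input=5 -> V=0 FIRE
t=7: input=2 -> V=10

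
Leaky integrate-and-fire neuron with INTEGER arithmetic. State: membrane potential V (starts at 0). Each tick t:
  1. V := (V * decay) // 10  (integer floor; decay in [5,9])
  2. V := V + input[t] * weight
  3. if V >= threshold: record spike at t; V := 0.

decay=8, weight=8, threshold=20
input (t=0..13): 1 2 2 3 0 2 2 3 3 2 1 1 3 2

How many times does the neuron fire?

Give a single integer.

t=0: input=1 -> V=8
t=1: input=2 -> V=0 FIRE
t=2: input=2 -> V=16
t=3: input=3 -> V=0 FIRE
t=4: input=0 -> V=0
t=5: input=2 -> V=16
t=6: input=2 -> V=0 FIRE
t=7: input=3 -> V=0 FIRE
t=8: input=3 -> V=0 FIRE
t=9: input=2 -> V=16
t=10: input=1 -> V=0 FIRE
t=11: input=1 -> V=8
t=12: input=3 -> V=0 FIRE
t=13: input=2 -> V=16

Answer: 7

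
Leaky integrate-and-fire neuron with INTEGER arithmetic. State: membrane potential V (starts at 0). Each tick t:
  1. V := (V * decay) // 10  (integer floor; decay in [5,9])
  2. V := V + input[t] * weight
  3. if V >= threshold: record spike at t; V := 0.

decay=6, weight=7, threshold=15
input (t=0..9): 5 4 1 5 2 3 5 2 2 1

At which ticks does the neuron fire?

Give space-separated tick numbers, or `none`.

t=0: input=5 -> V=0 FIRE
t=1: input=4 -> V=0 FIRE
t=2: input=1 -> V=7
t=3: input=5 -> V=0 FIRE
t=4: input=2 -> V=14
t=5: input=3 -> V=0 FIRE
t=6: input=5 -> V=0 FIRE
t=7: input=2 -> V=14
t=8: input=2 -> V=0 FIRE
t=9: input=1 -> V=7

Answer: 0 1 3 5 6 8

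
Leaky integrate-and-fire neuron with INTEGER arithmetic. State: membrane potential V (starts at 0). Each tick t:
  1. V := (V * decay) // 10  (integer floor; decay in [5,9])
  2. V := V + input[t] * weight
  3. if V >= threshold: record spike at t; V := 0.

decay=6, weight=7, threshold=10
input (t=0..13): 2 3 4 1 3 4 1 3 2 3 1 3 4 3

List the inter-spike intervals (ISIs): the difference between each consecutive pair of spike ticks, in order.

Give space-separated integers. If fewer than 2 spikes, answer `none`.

Answer: 1 1 2 1 2 1 1 2 1 1

Derivation:
t=0: input=2 -> V=0 FIRE
t=1: input=3 -> V=0 FIRE
t=2: input=4 -> V=0 FIRE
t=3: input=1 -> V=7
t=4: input=3 -> V=0 FIRE
t=5: input=4 -> V=0 FIRE
t=6: input=1 -> V=7
t=7: input=3 -> V=0 FIRE
t=8: input=2 -> V=0 FIRE
t=9: input=3 -> V=0 FIRE
t=10: input=1 -> V=7
t=11: input=3 -> V=0 FIRE
t=12: input=4 -> V=0 FIRE
t=13: input=3 -> V=0 FIRE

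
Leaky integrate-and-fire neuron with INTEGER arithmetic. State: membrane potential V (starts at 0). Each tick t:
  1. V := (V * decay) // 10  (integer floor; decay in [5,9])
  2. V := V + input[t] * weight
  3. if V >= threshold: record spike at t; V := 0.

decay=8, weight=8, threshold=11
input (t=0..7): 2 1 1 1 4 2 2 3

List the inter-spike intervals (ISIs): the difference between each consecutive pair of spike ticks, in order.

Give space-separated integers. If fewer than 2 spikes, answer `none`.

t=0: input=2 -> V=0 FIRE
t=1: input=1 -> V=8
t=2: input=1 -> V=0 FIRE
t=3: input=1 -> V=8
t=4: input=4 -> V=0 FIRE
t=5: input=2 -> V=0 FIRE
t=6: input=2 -> V=0 FIRE
t=7: input=3 -> V=0 FIRE

Answer: 2 2 1 1 1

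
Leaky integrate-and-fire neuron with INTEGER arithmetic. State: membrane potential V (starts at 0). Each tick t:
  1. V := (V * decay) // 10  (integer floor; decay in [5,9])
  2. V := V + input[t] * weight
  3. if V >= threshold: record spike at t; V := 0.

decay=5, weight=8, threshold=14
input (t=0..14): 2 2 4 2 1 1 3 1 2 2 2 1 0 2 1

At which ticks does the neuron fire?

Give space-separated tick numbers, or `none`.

Answer: 0 1 2 3 6 8 9 10 13

Derivation:
t=0: input=2 -> V=0 FIRE
t=1: input=2 -> V=0 FIRE
t=2: input=4 -> V=0 FIRE
t=3: input=2 -> V=0 FIRE
t=4: input=1 -> V=8
t=5: input=1 -> V=12
t=6: input=3 -> V=0 FIRE
t=7: input=1 -> V=8
t=8: input=2 -> V=0 FIRE
t=9: input=2 -> V=0 FIRE
t=10: input=2 -> V=0 FIRE
t=11: input=1 -> V=8
t=12: input=0 -> V=4
t=13: input=2 -> V=0 FIRE
t=14: input=1 -> V=8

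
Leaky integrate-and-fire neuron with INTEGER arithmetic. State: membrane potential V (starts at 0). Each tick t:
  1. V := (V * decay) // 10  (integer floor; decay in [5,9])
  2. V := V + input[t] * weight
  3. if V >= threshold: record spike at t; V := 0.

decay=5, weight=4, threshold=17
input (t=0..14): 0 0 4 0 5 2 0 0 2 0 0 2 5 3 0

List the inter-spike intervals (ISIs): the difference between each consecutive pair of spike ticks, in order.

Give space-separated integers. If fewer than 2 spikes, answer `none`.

t=0: input=0 -> V=0
t=1: input=0 -> V=0
t=2: input=4 -> V=16
t=3: input=0 -> V=8
t=4: input=5 -> V=0 FIRE
t=5: input=2 -> V=8
t=6: input=0 -> V=4
t=7: input=0 -> V=2
t=8: input=2 -> V=9
t=9: input=0 -> V=4
t=10: input=0 -> V=2
t=11: input=2 -> V=9
t=12: input=5 -> V=0 FIRE
t=13: input=3 -> V=12
t=14: input=0 -> V=6

Answer: 8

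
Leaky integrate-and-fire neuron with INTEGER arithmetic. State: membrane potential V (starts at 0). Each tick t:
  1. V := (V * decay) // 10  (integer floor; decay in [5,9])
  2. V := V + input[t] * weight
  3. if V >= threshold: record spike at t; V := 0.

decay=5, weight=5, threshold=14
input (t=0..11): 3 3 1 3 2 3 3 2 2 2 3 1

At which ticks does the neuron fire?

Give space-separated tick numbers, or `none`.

t=0: input=3 -> V=0 FIRE
t=1: input=3 -> V=0 FIRE
t=2: input=1 -> V=5
t=3: input=3 -> V=0 FIRE
t=4: input=2 -> V=10
t=5: input=3 -> V=0 FIRE
t=6: input=3 -> V=0 FIRE
t=7: input=2 -> V=10
t=8: input=2 -> V=0 FIRE
t=9: input=2 -> V=10
t=10: input=3 -> V=0 FIRE
t=11: input=1 -> V=5

Answer: 0 1 3 5 6 8 10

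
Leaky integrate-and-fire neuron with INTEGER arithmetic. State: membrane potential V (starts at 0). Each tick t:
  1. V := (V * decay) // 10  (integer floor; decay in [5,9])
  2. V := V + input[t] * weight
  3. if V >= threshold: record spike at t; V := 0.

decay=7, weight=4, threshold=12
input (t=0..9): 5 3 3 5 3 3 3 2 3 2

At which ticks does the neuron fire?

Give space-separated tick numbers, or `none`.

Answer: 0 1 2 3 4 5 6 8

Derivation:
t=0: input=5 -> V=0 FIRE
t=1: input=3 -> V=0 FIRE
t=2: input=3 -> V=0 FIRE
t=3: input=5 -> V=0 FIRE
t=4: input=3 -> V=0 FIRE
t=5: input=3 -> V=0 FIRE
t=6: input=3 -> V=0 FIRE
t=7: input=2 -> V=8
t=8: input=3 -> V=0 FIRE
t=9: input=2 -> V=8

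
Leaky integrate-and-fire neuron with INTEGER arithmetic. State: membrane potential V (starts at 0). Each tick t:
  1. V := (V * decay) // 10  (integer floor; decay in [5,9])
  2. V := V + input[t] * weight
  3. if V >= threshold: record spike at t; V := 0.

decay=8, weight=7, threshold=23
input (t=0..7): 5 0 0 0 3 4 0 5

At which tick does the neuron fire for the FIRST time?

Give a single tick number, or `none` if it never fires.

t=0: input=5 -> V=0 FIRE
t=1: input=0 -> V=0
t=2: input=0 -> V=0
t=3: input=0 -> V=0
t=4: input=3 -> V=21
t=5: input=4 -> V=0 FIRE
t=6: input=0 -> V=0
t=7: input=5 -> V=0 FIRE

Answer: 0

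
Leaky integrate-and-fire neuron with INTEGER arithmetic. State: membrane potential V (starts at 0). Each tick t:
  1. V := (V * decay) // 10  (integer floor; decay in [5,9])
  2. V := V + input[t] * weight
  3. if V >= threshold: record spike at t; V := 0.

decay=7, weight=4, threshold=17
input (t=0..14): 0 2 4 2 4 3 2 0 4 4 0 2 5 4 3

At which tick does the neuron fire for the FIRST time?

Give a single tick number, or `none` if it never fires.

t=0: input=0 -> V=0
t=1: input=2 -> V=8
t=2: input=4 -> V=0 FIRE
t=3: input=2 -> V=8
t=4: input=4 -> V=0 FIRE
t=5: input=3 -> V=12
t=6: input=2 -> V=16
t=7: input=0 -> V=11
t=8: input=4 -> V=0 FIRE
t=9: input=4 -> V=16
t=10: input=0 -> V=11
t=11: input=2 -> V=15
t=12: input=5 -> V=0 FIRE
t=13: input=4 -> V=16
t=14: input=3 -> V=0 FIRE

Answer: 2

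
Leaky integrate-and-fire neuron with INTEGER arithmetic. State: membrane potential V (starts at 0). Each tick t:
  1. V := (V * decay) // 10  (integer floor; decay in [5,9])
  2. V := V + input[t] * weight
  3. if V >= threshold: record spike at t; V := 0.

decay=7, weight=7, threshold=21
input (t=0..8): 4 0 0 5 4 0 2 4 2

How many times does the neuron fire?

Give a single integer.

Answer: 4

Derivation:
t=0: input=4 -> V=0 FIRE
t=1: input=0 -> V=0
t=2: input=0 -> V=0
t=3: input=5 -> V=0 FIRE
t=4: input=4 -> V=0 FIRE
t=5: input=0 -> V=0
t=6: input=2 -> V=14
t=7: input=4 -> V=0 FIRE
t=8: input=2 -> V=14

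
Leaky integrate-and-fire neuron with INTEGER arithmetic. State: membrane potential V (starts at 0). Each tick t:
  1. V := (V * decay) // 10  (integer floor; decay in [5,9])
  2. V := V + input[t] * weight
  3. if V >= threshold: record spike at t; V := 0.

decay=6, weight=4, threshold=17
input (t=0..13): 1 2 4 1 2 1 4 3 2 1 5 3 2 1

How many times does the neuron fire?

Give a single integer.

Answer: 3

Derivation:
t=0: input=1 -> V=4
t=1: input=2 -> V=10
t=2: input=4 -> V=0 FIRE
t=3: input=1 -> V=4
t=4: input=2 -> V=10
t=5: input=1 -> V=10
t=6: input=4 -> V=0 FIRE
t=7: input=3 -> V=12
t=8: input=2 -> V=15
t=9: input=1 -> V=13
t=10: input=5 -> V=0 FIRE
t=11: input=3 -> V=12
t=12: input=2 -> V=15
t=13: input=1 -> V=13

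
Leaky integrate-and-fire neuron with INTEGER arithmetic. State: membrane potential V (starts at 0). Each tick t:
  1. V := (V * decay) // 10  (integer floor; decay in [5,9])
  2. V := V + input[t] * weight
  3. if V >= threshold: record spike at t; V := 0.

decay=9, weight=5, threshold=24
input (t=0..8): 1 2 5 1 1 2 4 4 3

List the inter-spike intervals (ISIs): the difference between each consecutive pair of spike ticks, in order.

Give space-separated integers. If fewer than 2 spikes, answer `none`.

t=0: input=1 -> V=5
t=1: input=2 -> V=14
t=2: input=5 -> V=0 FIRE
t=3: input=1 -> V=5
t=4: input=1 -> V=9
t=5: input=2 -> V=18
t=6: input=4 -> V=0 FIRE
t=7: input=4 -> V=20
t=8: input=3 -> V=0 FIRE

Answer: 4 2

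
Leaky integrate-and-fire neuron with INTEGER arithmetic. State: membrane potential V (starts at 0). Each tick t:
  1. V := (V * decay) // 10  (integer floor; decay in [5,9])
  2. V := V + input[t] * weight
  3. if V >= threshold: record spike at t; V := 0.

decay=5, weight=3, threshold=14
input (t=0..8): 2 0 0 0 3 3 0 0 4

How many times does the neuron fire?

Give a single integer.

Answer: 0

Derivation:
t=0: input=2 -> V=6
t=1: input=0 -> V=3
t=2: input=0 -> V=1
t=3: input=0 -> V=0
t=4: input=3 -> V=9
t=5: input=3 -> V=13
t=6: input=0 -> V=6
t=7: input=0 -> V=3
t=8: input=4 -> V=13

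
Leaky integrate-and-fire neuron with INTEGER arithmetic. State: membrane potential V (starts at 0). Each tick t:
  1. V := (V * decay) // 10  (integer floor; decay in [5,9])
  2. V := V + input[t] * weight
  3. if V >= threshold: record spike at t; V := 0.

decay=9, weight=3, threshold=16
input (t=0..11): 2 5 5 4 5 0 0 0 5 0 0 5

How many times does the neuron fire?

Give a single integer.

t=0: input=2 -> V=6
t=1: input=5 -> V=0 FIRE
t=2: input=5 -> V=15
t=3: input=4 -> V=0 FIRE
t=4: input=5 -> V=15
t=5: input=0 -> V=13
t=6: input=0 -> V=11
t=7: input=0 -> V=9
t=8: input=5 -> V=0 FIRE
t=9: input=0 -> V=0
t=10: input=0 -> V=0
t=11: input=5 -> V=15

Answer: 3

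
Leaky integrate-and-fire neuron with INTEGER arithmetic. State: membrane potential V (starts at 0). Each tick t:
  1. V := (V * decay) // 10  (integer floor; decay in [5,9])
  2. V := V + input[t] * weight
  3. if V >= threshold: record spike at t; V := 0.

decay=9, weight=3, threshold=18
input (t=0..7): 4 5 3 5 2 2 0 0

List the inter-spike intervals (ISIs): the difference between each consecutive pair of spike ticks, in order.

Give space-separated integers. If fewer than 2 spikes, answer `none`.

Answer: 2

Derivation:
t=0: input=4 -> V=12
t=1: input=5 -> V=0 FIRE
t=2: input=3 -> V=9
t=3: input=5 -> V=0 FIRE
t=4: input=2 -> V=6
t=5: input=2 -> V=11
t=6: input=0 -> V=9
t=7: input=0 -> V=8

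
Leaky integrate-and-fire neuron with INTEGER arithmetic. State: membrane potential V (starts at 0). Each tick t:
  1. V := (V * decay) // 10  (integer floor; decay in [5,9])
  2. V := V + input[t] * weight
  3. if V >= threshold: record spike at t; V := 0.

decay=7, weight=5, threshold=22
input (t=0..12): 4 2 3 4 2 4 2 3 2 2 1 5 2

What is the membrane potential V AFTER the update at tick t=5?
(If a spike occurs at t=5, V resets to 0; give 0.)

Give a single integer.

t=0: input=4 -> V=20
t=1: input=2 -> V=0 FIRE
t=2: input=3 -> V=15
t=3: input=4 -> V=0 FIRE
t=4: input=2 -> V=10
t=5: input=4 -> V=0 FIRE
t=6: input=2 -> V=10
t=7: input=3 -> V=0 FIRE
t=8: input=2 -> V=10
t=9: input=2 -> V=17
t=10: input=1 -> V=16
t=11: input=5 -> V=0 FIRE
t=12: input=2 -> V=10

Answer: 0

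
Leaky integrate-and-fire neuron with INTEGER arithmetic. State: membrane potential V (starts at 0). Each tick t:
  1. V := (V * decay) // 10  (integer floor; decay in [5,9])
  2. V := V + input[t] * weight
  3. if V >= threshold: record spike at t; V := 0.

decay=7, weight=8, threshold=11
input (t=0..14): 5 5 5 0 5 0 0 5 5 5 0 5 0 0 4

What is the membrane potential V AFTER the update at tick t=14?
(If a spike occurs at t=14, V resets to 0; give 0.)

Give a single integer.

t=0: input=5 -> V=0 FIRE
t=1: input=5 -> V=0 FIRE
t=2: input=5 -> V=0 FIRE
t=3: input=0 -> V=0
t=4: input=5 -> V=0 FIRE
t=5: input=0 -> V=0
t=6: input=0 -> V=0
t=7: input=5 -> V=0 FIRE
t=8: input=5 -> V=0 FIRE
t=9: input=5 -> V=0 FIRE
t=10: input=0 -> V=0
t=11: input=5 -> V=0 FIRE
t=12: input=0 -> V=0
t=13: input=0 -> V=0
t=14: input=4 -> V=0 FIRE

Answer: 0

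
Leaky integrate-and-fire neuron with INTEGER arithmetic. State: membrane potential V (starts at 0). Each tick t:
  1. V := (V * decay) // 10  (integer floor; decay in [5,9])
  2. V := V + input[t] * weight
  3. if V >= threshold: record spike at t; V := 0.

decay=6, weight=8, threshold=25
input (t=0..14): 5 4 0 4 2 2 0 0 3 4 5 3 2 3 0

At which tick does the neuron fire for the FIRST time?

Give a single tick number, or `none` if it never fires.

t=0: input=5 -> V=0 FIRE
t=1: input=4 -> V=0 FIRE
t=2: input=0 -> V=0
t=3: input=4 -> V=0 FIRE
t=4: input=2 -> V=16
t=5: input=2 -> V=0 FIRE
t=6: input=0 -> V=0
t=7: input=0 -> V=0
t=8: input=3 -> V=24
t=9: input=4 -> V=0 FIRE
t=10: input=5 -> V=0 FIRE
t=11: input=3 -> V=24
t=12: input=2 -> V=0 FIRE
t=13: input=3 -> V=24
t=14: input=0 -> V=14

Answer: 0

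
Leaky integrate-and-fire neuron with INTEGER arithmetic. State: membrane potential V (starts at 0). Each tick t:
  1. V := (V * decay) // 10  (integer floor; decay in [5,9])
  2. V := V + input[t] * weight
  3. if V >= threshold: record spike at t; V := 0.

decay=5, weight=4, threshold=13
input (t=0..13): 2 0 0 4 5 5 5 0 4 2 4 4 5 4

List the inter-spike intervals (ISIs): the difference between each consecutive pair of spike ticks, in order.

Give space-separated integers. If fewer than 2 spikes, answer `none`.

Answer: 1 1 1 2 2 1 1 1

Derivation:
t=0: input=2 -> V=8
t=1: input=0 -> V=4
t=2: input=0 -> V=2
t=3: input=4 -> V=0 FIRE
t=4: input=5 -> V=0 FIRE
t=5: input=5 -> V=0 FIRE
t=6: input=5 -> V=0 FIRE
t=7: input=0 -> V=0
t=8: input=4 -> V=0 FIRE
t=9: input=2 -> V=8
t=10: input=4 -> V=0 FIRE
t=11: input=4 -> V=0 FIRE
t=12: input=5 -> V=0 FIRE
t=13: input=4 -> V=0 FIRE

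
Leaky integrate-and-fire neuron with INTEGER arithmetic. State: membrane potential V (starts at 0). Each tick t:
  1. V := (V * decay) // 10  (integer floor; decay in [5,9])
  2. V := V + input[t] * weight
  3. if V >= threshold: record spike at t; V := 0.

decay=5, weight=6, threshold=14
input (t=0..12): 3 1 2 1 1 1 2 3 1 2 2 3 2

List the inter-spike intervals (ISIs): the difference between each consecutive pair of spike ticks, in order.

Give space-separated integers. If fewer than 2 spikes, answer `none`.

Answer: 2 4 1 2 2

Derivation:
t=0: input=3 -> V=0 FIRE
t=1: input=1 -> V=6
t=2: input=2 -> V=0 FIRE
t=3: input=1 -> V=6
t=4: input=1 -> V=9
t=5: input=1 -> V=10
t=6: input=2 -> V=0 FIRE
t=7: input=3 -> V=0 FIRE
t=8: input=1 -> V=6
t=9: input=2 -> V=0 FIRE
t=10: input=2 -> V=12
t=11: input=3 -> V=0 FIRE
t=12: input=2 -> V=12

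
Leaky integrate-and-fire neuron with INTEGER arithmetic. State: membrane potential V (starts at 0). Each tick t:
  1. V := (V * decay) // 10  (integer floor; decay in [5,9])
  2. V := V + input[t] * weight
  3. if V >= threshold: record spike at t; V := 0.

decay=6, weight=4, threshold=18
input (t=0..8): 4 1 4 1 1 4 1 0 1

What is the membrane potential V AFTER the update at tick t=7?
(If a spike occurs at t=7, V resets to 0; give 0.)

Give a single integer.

t=0: input=4 -> V=16
t=1: input=1 -> V=13
t=2: input=4 -> V=0 FIRE
t=3: input=1 -> V=4
t=4: input=1 -> V=6
t=5: input=4 -> V=0 FIRE
t=6: input=1 -> V=4
t=7: input=0 -> V=2
t=8: input=1 -> V=5

Answer: 2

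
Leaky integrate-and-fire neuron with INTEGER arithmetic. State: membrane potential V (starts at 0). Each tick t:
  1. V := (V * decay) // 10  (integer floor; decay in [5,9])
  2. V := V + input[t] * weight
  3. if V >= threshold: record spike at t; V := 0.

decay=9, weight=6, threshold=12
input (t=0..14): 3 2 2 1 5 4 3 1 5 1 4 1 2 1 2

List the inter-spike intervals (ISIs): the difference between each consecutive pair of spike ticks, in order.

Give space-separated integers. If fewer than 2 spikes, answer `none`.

t=0: input=3 -> V=0 FIRE
t=1: input=2 -> V=0 FIRE
t=2: input=2 -> V=0 FIRE
t=3: input=1 -> V=6
t=4: input=5 -> V=0 FIRE
t=5: input=4 -> V=0 FIRE
t=6: input=3 -> V=0 FIRE
t=7: input=1 -> V=6
t=8: input=5 -> V=0 FIRE
t=9: input=1 -> V=6
t=10: input=4 -> V=0 FIRE
t=11: input=1 -> V=6
t=12: input=2 -> V=0 FIRE
t=13: input=1 -> V=6
t=14: input=2 -> V=0 FIRE

Answer: 1 1 2 1 1 2 2 2 2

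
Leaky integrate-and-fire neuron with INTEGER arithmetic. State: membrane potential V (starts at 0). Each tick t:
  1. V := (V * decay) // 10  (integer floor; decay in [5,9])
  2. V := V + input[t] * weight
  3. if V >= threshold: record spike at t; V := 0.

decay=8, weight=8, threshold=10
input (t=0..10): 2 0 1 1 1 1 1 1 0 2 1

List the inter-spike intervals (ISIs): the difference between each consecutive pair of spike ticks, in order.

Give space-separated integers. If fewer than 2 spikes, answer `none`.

t=0: input=2 -> V=0 FIRE
t=1: input=0 -> V=0
t=2: input=1 -> V=8
t=3: input=1 -> V=0 FIRE
t=4: input=1 -> V=8
t=5: input=1 -> V=0 FIRE
t=6: input=1 -> V=8
t=7: input=1 -> V=0 FIRE
t=8: input=0 -> V=0
t=9: input=2 -> V=0 FIRE
t=10: input=1 -> V=8

Answer: 3 2 2 2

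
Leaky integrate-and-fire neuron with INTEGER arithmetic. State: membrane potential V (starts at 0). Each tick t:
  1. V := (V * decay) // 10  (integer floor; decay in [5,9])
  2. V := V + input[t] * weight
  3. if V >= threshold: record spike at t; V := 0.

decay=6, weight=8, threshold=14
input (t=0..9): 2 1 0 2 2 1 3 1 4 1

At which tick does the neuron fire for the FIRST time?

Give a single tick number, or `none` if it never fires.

t=0: input=2 -> V=0 FIRE
t=1: input=1 -> V=8
t=2: input=0 -> V=4
t=3: input=2 -> V=0 FIRE
t=4: input=2 -> V=0 FIRE
t=5: input=1 -> V=8
t=6: input=3 -> V=0 FIRE
t=7: input=1 -> V=8
t=8: input=4 -> V=0 FIRE
t=9: input=1 -> V=8

Answer: 0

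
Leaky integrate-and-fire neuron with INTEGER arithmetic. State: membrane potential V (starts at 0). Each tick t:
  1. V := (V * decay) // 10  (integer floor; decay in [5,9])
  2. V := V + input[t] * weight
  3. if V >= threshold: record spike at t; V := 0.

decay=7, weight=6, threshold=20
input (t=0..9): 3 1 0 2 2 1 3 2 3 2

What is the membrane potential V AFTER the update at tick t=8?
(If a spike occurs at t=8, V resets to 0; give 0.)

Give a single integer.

t=0: input=3 -> V=18
t=1: input=1 -> V=18
t=2: input=0 -> V=12
t=3: input=2 -> V=0 FIRE
t=4: input=2 -> V=12
t=5: input=1 -> V=14
t=6: input=3 -> V=0 FIRE
t=7: input=2 -> V=12
t=8: input=3 -> V=0 FIRE
t=9: input=2 -> V=12

Answer: 0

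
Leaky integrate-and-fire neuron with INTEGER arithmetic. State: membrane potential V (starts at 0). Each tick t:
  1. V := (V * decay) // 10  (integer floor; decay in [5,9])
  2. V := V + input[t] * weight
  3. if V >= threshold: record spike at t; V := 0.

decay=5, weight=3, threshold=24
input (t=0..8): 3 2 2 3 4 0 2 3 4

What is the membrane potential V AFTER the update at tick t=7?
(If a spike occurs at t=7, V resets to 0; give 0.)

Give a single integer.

t=0: input=3 -> V=9
t=1: input=2 -> V=10
t=2: input=2 -> V=11
t=3: input=3 -> V=14
t=4: input=4 -> V=19
t=5: input=0 -> V=9
t=6: input=2 -> V=10
t=7: input=3 -> V=14
t=8: input=4 -> V=19

Answer: 14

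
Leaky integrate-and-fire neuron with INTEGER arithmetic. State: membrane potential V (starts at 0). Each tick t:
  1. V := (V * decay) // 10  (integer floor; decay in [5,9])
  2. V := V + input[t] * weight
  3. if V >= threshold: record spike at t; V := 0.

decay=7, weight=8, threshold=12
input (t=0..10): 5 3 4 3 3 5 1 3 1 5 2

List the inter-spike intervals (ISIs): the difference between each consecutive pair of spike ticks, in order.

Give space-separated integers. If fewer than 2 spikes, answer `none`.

t=0: input=5 -> V=0 FIRE
t=1: input=3 -> V=0 FIRE
t=2: input=4 -> V=0 FIRE
t=3: input=3 -> V=0 FIRE
t=4: input=3 -> V=0 FIRE
t=5: input=5 -> V=0 FIRE
t=6: input=1 -> V=8
t=7: input=3 -> V=0 FIRE
t=8: input=1 -> V=8
t=9: input=5 -> V=0 FIRE
t=10: input=2 -> V=0 FIRE

Answer: 1 1 1 1 1 2 2 1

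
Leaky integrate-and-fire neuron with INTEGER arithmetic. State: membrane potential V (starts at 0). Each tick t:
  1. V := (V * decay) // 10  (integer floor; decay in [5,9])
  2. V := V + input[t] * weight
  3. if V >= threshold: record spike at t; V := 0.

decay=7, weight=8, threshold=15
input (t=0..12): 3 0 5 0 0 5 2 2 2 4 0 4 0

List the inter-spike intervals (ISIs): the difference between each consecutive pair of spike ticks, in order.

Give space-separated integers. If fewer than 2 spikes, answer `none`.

t=0: input=3 -> V=0 FIRE
t=1: input=0 -> V=0
t=2: input=5 -> V=0 FIRE
t=3: input=0 -> V=0
t=4: input=0 -> V=0
t=5: input=5 -> V=0 FIRE
t=6: input=2 -> V=0 FIRE
t=7: input=2 -> V=0 FIRE
t=8: input=2 -> V=0 FIRE
t=9: input=4 -> V=0 FIRE
t=10: input=0 -> V=0
t=11: input=4 -> V=0 FIRE
t=12: input=0 -> V=0

Answer: 2 3 1 1 1 1 2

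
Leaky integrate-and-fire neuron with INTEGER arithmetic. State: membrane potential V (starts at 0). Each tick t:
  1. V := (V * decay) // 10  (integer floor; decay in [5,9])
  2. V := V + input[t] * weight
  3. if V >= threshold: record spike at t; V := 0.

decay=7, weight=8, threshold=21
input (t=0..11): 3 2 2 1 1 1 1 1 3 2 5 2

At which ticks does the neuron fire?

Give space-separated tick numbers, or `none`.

Answer: 0 2 7 8 10

Derivation:
t=0: input=3 -> V=0 FIRE
t=1: input=2 -> V=16
t=2: input=2 -> V=0 FIRE
t=3: input=1 -> V=8
t=4: input=1 -> V=13
t=5: input=1 -> V=17
t=6: input=1 -> V=19
t=7: input=1 -> V=0 FIRE
t=8: input=3 -> V=0 FIRE
t=9: input=2 -> V=16
t=10: input=5 -> V=0 FIRE
t=11: input=2 -> V=16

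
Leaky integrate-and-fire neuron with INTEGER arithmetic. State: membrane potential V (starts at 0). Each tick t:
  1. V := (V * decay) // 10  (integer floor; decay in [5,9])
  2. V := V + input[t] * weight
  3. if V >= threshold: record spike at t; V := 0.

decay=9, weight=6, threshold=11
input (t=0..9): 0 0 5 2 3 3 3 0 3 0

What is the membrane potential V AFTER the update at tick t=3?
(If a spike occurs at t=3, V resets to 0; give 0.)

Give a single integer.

t=0: input=0 -> V=0
t=1: input=0 -> V=0
t=2: input=5 -> V=0 FIRE
t=3: input=2 -> V=0 FIRE
t=4: input=3 -> V=0 FIRE
t=5: input=3 -> V=0 FIRE
t=6: input=3 -> V=0 FIRE
t=7: input=0 -> V=0
t=8: input=3 -> V=0 FIRE
t=9: input=0 -> V=0

Answer: 0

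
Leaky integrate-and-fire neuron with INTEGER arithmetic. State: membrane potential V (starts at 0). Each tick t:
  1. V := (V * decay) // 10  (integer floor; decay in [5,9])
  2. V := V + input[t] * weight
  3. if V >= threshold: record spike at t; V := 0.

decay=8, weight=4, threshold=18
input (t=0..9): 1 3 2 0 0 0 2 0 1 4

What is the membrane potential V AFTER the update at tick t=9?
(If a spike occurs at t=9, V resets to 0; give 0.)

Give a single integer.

Answer: 0

Derivation:
t=0: input=1 -> V=4
t=1: input=3 -> V=15
t=2: input=2 -> V=0 FIRE
t=3: input=0 -> V=0
t=4: input=0 -> V=0
t=5: input=0 -> V=0
t=6: input=2 -> V=8
t=7: input=0 -> V=6
t=8: input=1 -> V=8
t=9: input=4 -> V=0 FIRE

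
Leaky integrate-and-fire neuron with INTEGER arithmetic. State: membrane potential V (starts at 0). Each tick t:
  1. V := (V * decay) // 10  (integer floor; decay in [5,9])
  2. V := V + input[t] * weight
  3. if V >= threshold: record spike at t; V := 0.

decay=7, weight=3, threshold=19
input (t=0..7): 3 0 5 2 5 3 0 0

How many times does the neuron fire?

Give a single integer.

Answer: 2

Derivation:
t=0: input=3 -> V=9
t=1: input=0 -> V=6
t=2: input=5 -> V=0 FIRE
t=3: input=2 -> V=6
t=4: input=5 -> V=0 FIRE
t=5: input=3 -> V=9
t=6: input=0 -> V=6
t=7: input=0 -> V=4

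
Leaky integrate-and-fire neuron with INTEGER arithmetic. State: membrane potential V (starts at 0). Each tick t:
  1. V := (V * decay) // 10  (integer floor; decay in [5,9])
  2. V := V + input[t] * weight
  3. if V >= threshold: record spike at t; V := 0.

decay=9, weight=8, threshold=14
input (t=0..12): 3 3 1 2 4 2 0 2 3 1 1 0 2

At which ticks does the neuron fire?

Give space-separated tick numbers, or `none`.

Answer: 0 1 3 4 5 7 8 10 12

Derivation:
t=0: input=3 -> V=0 FIRE
t=1: input=3 -> V=0 FIRE
t=2: input=1 -> V=8
t=3: input=2 -> V=0 FIRE
t=4: input=4 -> V=0 FIRE
t=5: input=2 -> V=0 FIRE
t=6: input=0 -> V=0
t=7: input=2 -> V=0 FIRE
t=8: input=3 -> V=0 FIRE
t=9: input=1 -> V=8
t=10: input=1 -> V=0 FIRE
t=11: input=0 -> V=0
t=12: input=2 -> V=0 FIRE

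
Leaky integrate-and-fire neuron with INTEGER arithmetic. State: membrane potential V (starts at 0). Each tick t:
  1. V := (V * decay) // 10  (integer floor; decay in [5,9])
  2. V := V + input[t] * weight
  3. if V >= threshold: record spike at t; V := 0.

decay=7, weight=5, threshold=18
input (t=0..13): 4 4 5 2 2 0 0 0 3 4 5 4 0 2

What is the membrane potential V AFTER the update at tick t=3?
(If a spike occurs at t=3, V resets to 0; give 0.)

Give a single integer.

t=0: input=4 -> V=0 FIRE
t=1: input=4 -> V=0 FIRE
t=2: input=5 -> V=0 FIRE
t=3: input=2 -> V=10
t=4: input=2 -> V=17
t=5: input=0 -> V=11
t=6: input=0 -> V=7
t=7: input=0 -> V=4
t=8: input=3 -> V=17
t=9: input=4 -> V=0 FIRE
t=10: input=5 -> V=0 FIRE
t=11: input=4 -> V=0 FIRE
t=12: input=0 -> V=0
t=13: input=2 -> V=10

Answer: 10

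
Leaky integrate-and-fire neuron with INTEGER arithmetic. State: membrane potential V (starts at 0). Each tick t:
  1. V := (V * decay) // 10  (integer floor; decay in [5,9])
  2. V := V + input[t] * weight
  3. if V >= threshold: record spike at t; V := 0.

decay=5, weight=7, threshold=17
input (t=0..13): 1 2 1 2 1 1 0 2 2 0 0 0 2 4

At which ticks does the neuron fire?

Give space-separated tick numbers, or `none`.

Answer: 1 3 8 13

Derivation:
t=0: input=1 -> V=7
t=1: input=2 -> V=0 FIRE
t=2: input=1 -> V=7
t=3: input=2 -> V=0 FIRE
t=4: input=1 -> V=7
t=5: input=1 -> V=10
t=6: input=0 -> V=5
t=7: input=2 -> V=16
t=8: input=2 -> V=0 FIRE
t=9: input=0 -> V=0
t=10: input=0 -> V=0
t=11: input=0 -> V=0
t=12: input=2 -> V=14
t=13: input=4 -> V=0 FIRE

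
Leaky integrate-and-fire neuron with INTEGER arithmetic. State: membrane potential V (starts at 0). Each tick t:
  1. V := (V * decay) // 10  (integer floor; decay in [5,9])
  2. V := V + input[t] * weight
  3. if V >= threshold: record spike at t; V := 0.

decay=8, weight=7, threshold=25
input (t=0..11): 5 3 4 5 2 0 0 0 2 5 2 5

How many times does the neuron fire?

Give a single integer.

t=0: input=5 -> V=0 FIRE
t=1: input=3 -> V=21
t=2: input=4 -> V=0 FIRE
t=3: input=5 -> V=0 FIRE
t=4: input=2 -> V=14
t=5: input=0 -> V=11
t=6: input=0 -> V=8
t=7: input=0 -> V=6
t=8: input=2 -> V=18
t=9: input=5 -> V=0 FIRE
t=10: input=2 -> V=14
t=11: input=5 -> V=0 FIRE

Answer: 5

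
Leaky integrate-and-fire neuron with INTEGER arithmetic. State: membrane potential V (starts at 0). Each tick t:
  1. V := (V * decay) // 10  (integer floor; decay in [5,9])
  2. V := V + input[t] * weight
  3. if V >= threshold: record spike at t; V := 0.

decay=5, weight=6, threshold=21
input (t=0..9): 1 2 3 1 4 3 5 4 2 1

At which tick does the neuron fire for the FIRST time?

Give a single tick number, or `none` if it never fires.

t=0: input=1 -> V=6
t=1: input=2 -> V=15
t=2: input=3 -> V=0 FIRE
t=3: input=1 -> V=6
t=4: input=4 -> V=0 FIRE
t=5: input=3 -> V=18
t=6: input=5 -> V=0 FIRE
t=7: input=4 -> V=0 FIRE
t=8: input=2 -> V=12
t=9: input=1 -> V=12

Answer: 2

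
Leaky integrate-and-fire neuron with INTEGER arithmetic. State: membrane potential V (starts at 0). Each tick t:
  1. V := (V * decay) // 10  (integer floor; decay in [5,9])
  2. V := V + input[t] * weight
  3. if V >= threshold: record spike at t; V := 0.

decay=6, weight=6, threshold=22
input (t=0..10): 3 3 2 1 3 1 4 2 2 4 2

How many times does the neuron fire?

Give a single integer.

t=0: input=3 -> V=18
t=1: input=3 -> V=0 FIRE
t=2: input=2 -> V=12
t=3: input=1 -> V=13
t=4: input=3 -> V=0 FIRE
t=5: input=1 -> V=6
t=6: input=4 -> V=0 FIRE
t=7: input=2 -> V=12
t=8: input=2 -> V=19
t=9: input=4 -> V=0 FIRE
t=10: input=2 -> V=12

Answer: 4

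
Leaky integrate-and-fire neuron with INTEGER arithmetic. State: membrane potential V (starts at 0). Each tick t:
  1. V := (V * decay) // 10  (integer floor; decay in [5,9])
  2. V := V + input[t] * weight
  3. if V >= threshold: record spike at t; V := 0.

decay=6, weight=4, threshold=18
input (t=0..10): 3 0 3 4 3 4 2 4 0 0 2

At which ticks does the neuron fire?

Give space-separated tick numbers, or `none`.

Answer: 3 5 7

Derivation:
t=0: input=3 -> V=12
t=1: input=0 -> V=7
t=2: input=3 -> V=16
t=3: input=4 -> V=0 FIRE
t=4: input=3 -> V=12
t=5: input=4 -> V=0 FIRE
t=6: input=2 -> V=8
t=7: input=4 -> V=0 FIRE
t=8: input=0 -> V=0
t=9: input=0 -> V=0
t=10: input=2 -> V=8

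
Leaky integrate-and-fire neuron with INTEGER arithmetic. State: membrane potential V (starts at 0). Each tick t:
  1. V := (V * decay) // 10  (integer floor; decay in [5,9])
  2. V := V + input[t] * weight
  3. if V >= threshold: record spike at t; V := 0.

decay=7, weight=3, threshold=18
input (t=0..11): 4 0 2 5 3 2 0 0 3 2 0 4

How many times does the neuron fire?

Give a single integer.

t=0: input=4 -> V=12
t=1: input=0 -> V=8
t=2: input=2 -> V=11
t=3: input=5 -> V=0 FIRE
t=4: input=3 -> V=9
t=5: input=2 -> V=12
t=6: input=0 -> V=8
t=7: input=0 -> V=5
t=8: input=3 -> V=12
t=9: input=2 -> V=14
t=10: input=0 -> V=9
t=11: input=4 -> V=0 FIRE

Answer: 2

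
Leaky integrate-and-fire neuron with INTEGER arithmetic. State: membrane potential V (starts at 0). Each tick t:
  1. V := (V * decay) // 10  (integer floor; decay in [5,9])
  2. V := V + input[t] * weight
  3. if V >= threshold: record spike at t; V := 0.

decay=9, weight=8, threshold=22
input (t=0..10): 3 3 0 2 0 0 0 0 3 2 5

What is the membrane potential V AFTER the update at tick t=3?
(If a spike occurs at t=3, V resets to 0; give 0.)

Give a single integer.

Answer: 16

Derivation:
t=0: input=3 -> V=0 FIRE
t=1: input=3 -> V=0 FIRE
t=2: input=0 -> V=0
t=3: input=2 -> V=16
t=4: input=0 -> V=14
t=5: input=0 -> V=12
t=6: input=0 -> V=10
t=7: input=0 -> V=9
t=8: input=3 -> V=0 FIRE
t=9: input=2 -> V=16
t=10: input=5 -> V=0 FIRE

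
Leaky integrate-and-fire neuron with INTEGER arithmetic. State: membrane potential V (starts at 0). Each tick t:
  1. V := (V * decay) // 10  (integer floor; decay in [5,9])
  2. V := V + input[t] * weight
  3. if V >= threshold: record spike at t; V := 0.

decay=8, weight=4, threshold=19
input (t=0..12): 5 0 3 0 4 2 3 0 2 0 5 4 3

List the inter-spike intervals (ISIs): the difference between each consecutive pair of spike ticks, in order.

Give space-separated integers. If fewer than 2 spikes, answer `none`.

t=0: input=5 -> V=0 FIRE
t=1: input=0 -> V=0
t=2: input=3 -> V=12
t=3: input=0 -> V=9
t=4: input=4 -> V=0 FIRE
t=5: input=2 -> V=8
t=6: input=3 -> V=18
t=7: input=0 -> V=14
t=8: input=2 -> V=0 FIRE
t=9: input=0 -> V=0
t=10: input=5 -> V=0 FIRE
t=11: input=4 -> V=16
t=12: input=3 -> V=0 FIRE

Answer: 4 4 2 2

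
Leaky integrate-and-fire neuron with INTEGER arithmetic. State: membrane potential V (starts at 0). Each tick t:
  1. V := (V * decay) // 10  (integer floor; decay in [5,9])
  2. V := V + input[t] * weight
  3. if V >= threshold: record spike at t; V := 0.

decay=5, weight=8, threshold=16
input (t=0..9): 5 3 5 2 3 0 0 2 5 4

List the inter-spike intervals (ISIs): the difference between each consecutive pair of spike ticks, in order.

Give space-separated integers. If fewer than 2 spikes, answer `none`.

t=0: input=5 -> V=0 FIRE
t=1: input=3 -> V=0 FIRE
t=2: input=5 -> V=0 FIRE
t=3: input=2 -> V=0 FIRE
t=4: input=3 -> V=0 FIRE
t=5: input=0 -> V=0
t=6: input=0 -> V=0
t=7: input=2 -> V=0 FIRE
t=8: input=5 -> V=0 FIRE
t=9: input=4 -> V=0 FIRE

Answer: 1 1 1 1 3 1 1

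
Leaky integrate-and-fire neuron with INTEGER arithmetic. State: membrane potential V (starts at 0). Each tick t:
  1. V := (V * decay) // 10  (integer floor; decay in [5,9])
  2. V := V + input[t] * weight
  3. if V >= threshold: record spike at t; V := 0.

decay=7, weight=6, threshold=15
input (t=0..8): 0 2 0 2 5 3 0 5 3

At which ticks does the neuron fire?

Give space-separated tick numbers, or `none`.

t=0: input=0 -> V=0
t=1: input=2 -> V=12
t=2: input=0 -> V=8
t=3: input=2 -> V=0 FIRE
t=4: input=5 -> V=0 FIRE
t=5: input=3 -> V=0 FIRE
t=6: input=0 -> V=0
t=7: input=5 -> V=0 FIRE
t=8: input=3 -> V=0 FIRE

Answer: 3 4 5 7 8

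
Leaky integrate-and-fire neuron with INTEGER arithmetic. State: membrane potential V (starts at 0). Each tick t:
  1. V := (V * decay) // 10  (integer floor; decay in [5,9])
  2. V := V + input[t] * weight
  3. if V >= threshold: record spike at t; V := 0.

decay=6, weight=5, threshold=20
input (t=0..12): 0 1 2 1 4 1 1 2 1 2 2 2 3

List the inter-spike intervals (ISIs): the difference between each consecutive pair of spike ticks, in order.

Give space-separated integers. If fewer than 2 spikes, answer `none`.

Answer: 6 2

Derivation:
t=0: input=0 -> V=0
t=1: input=1 -> V=5
t=2: input=2 -> V=13
t=3: input=1 -> V=12
t=4: input=4 -> V=0 FIRE
t=5: input=1 -> V=5
t=6: input=1 -> V=8
t=7: input=2 -> V=14
t=8: input=1 -> V=13
t=9: input=2 -> V=17
t=10: input=2 -> V=0 FIRE
t=11: input=2 -> V=10
t=12: input=3 -> V=0 FIRE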